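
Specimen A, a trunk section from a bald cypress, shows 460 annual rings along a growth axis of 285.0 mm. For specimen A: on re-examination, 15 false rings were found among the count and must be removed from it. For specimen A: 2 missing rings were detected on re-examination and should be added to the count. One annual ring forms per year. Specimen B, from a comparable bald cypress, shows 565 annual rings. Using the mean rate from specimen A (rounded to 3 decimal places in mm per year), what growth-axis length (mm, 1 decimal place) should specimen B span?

360.5 mm

Specimen A: correcting the raw count gives 460 − 15 + 2 = 447 true annual rings.
A: 285.0 mm over 447 years gives 285.0 / 447 ≈ 0.638 mm/year.
Length of B = 0.638 × 565 = 360.5 mm.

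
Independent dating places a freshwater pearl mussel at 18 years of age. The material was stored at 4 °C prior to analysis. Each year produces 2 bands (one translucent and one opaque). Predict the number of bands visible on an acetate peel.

With 2 bands per year, 18 years would produce 18 × 2 = 36 bands.
So 36 bands should be present.

36 bands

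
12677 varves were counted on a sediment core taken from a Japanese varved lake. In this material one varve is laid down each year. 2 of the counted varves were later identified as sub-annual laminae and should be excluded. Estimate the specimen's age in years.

12675 yr

After corrections the count is 12677 − 2 = 12675 varves.
At one varve per year, that is 12675 years.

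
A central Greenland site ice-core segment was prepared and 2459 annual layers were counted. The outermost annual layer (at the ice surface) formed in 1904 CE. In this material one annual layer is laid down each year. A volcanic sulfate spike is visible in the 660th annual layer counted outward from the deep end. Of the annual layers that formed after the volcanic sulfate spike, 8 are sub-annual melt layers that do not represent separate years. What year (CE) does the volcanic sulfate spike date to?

113 CE

The volcanic sulfate spike sits at annual layer 660 from the deep end, so 2459 − 660 = 1799 annual layers formed after it.
Excluding 8 false annual layers: 1799 − 8 = 1791.
1904 − 1791 = 113 CE.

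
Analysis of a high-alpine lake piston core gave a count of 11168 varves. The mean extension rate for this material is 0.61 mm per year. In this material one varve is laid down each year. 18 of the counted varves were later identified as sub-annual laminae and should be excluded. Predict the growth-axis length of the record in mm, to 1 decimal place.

After corrections the count is 11168 − 18 = 11150 varves.
11150 years at 0.61 mm/year gives 0.61 × 11150 = 6801.5 mm.

6801.5 mm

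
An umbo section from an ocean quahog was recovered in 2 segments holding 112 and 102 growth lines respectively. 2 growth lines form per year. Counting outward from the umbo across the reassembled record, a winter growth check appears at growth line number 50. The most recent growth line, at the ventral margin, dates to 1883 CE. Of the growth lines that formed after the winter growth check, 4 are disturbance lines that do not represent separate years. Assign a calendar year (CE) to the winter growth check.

1803 CE

Total growth lines = 112 + 102 = 214.
The winter growth check sits at growth line 50 from the umbo, so 214 − 50 = 164 growth lines formed after it.
Excluding 4 false growth lines: 164 − 4 = 160.
With 2 growth lines per year, 160 / 2 = 80 years.
The growth line at the ventral margin is 1883 CE, so the winter growth check dates to 1883 − 80 = 1803 CE.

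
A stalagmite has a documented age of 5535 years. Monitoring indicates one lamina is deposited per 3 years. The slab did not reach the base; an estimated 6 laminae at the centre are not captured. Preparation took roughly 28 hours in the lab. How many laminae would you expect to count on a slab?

One lamina every 3 years means 5535 / 3 = 1845 laminae.
1845 − 6 missed = 1839 laminae expected in the prepared section.

1839 laminae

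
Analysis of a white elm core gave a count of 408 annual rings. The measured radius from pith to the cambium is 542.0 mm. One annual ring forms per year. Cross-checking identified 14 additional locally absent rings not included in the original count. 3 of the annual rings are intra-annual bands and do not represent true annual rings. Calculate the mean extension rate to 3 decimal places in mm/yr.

1.294 mm/yr

True annual ring count = 408 − 3 + 14 = 419.
Extension rate ≈ 542.0 / 419 = 1.294 mm/yr.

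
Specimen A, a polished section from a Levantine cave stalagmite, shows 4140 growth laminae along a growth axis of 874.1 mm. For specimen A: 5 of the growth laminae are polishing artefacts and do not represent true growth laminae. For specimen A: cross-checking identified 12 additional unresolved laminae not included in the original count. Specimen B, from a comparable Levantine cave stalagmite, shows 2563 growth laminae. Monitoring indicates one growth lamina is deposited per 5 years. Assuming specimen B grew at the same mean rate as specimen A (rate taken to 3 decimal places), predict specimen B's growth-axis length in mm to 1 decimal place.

538.2 mm

Specimen A: adjusted count: 4140 − 5 + 12 = 4147 growth laminae.
Specimen A: at 5 years per growth lamina, 4147 × 5 = 20735 years.
A: Extension rate ≈ 874.1 / 20735 = 0.042 mm/year.
Specimen B: multiplying by 5 years per growth lamina: 2563 × 5 = 12815 years. Length of B = 0.042 × 12815 = 538.2 mm.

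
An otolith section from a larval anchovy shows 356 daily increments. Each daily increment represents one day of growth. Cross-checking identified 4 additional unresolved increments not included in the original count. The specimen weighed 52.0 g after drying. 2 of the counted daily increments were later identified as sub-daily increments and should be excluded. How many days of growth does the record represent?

Adjusted count: 356 − 2 + 4 = 358 daily increments.
At one daily increment per day, that is 358 days.

358 days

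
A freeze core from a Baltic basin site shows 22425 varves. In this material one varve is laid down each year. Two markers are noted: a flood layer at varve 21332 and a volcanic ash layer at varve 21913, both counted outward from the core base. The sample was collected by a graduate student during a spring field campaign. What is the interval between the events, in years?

581 years

21913 − 21332 = 581 varves lie between the two events.
That is 581 years at one varve per year.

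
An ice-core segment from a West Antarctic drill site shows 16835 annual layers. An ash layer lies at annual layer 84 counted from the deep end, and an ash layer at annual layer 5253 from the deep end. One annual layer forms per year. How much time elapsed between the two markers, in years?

5169 years

The two markers are separated by 5253 − 84 = 5169 annual layers.
That is 5169 years at one annual layer per year.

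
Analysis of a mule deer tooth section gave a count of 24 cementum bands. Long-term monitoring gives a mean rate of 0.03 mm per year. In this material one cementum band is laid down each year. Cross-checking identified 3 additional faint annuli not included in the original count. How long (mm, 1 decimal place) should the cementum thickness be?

Correcting the raw count gives 24 + 3 = 27 true cementum bands.
Predicted length = 0.03 mm/year × 27 years = 0.8 mm.

0.8 mm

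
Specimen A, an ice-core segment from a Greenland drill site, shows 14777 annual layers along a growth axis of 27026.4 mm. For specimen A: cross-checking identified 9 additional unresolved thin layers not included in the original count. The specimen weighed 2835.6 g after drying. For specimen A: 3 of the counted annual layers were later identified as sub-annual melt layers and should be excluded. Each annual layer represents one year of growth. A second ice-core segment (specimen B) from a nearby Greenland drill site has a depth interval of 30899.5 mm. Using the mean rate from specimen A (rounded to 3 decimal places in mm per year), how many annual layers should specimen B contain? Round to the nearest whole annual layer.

Specimen A: after corrections the count is 14777 − 3 + 9 = 14783 annual layers.
A: Extension rate ≈ 27026.4 / 14783 = 1.828 mm/yr.
Specimen B: 30899.5 mm / 1.828 mm per year = 16903.45 years ≈ 16903 annual layers.

16903 annual layers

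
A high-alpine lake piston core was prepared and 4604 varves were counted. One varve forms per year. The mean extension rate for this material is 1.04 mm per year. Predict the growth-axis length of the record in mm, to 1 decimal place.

The record spans 4604 years at 1.04 mm per year.
Length ≈ 1.04 × 4604 = 4788.2 mm.

4788.2 mm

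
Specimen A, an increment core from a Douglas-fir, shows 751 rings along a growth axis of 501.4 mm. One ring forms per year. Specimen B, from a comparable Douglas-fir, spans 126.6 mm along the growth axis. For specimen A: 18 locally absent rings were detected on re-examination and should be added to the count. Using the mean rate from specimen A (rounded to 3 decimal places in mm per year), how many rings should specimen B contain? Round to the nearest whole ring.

Specimen A: adjusted count: 751 + 18 = 769 rings.
A: 501.4 mm over 769 years gives 501.4 / 769 ≈ 0.652 mm/year.
For B, 126.6 / 0.652 = 194.17 years ≈ 194 rings.

194 rings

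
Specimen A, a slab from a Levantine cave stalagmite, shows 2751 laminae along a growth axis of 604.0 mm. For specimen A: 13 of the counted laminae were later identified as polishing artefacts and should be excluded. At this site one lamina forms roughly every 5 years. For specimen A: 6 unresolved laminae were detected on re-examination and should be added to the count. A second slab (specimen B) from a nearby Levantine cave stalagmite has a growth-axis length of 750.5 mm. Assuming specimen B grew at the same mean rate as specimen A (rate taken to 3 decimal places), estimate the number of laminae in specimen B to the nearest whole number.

Specimen A: after corrections the count is 2751 − 13 + 6 = 2744 laminae.
Specimen A: at 5 years per lamina, 2744 × 5 = 13720 years.
A: Extension rate ≈ 604.0 / 13720 = 0.044 mm/year.
B spans 750.5 / 0.044 = 17056.82 years; at 5 years per lamina that is 17056.82 / 5 ≈ 3411 laminae.

3411 laminae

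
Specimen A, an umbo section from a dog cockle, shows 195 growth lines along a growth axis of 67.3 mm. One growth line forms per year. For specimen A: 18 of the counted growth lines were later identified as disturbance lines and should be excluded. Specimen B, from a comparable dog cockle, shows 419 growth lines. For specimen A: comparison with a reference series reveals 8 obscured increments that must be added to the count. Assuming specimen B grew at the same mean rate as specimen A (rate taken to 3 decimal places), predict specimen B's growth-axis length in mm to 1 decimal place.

152.5 mm

Specimen A: correcting the raw count gives 195 − 18 + 8 = 185 true growth lines.
A: Extension rate ≈ 67.3 / 185 = 0.364 mm/year.
Length of B = 0.364 × 419 = 152.5 mm.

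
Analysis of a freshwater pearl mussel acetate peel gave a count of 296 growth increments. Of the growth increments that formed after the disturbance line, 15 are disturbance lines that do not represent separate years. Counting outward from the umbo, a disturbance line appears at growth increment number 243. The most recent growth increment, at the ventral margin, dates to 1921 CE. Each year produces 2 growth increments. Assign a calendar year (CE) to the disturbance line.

Between growth increment 243 and the ventral margin there are 296 − 243 = 53 growth increments.
53 − 15 false = 38 true growth increments after the disturbance line.
With 2 growth increments per year, 38 / 2 = 19 years.
Counting back 19 years from 1921 CE places the disturbance line in 1921 − 19 = 1902 CE.

1902 CE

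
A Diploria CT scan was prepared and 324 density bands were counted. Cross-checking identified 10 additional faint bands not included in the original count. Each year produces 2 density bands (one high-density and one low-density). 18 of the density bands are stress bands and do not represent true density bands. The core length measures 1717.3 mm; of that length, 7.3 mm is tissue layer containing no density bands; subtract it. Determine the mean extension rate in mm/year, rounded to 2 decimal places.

After corrections the count is 324 − 18 + 10 = 316 density bands.
With 2 density bands per year, 316 / 2 = 158 years.
Removing the 7.3 mm offcut leaves 1717.3 − 7.3 = 1710.0 mm.
Extension rate ≈ 1710.0 / 158 = 10.82 mm/year.

10.82 mm/year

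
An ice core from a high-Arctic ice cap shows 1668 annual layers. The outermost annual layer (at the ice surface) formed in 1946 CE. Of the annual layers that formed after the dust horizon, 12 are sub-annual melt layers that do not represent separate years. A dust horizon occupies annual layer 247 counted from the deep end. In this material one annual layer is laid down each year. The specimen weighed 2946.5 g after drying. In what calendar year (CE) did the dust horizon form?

The dust horizon sits at annual layer 247 from the deep end, so 1668 − 247 = 1421 annual layers formed after it.
Excluding 12 false annual layers: 1421 − 12 = 1409.
Counting back 1409 years from 1946 CE places the dust horizon in 1946 − 1409 = 537 CE.

537 CE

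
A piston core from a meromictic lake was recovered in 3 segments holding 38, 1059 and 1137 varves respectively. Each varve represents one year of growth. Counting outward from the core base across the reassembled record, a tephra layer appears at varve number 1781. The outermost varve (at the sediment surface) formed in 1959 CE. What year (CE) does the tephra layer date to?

Total varves = 38 + 1059 + 1137 = 2234.
2234 − 1781 = 453 varves lie beyond the tephra layer toward the sediment surface.
1959 − 453 = 1506 CE.

1506 CE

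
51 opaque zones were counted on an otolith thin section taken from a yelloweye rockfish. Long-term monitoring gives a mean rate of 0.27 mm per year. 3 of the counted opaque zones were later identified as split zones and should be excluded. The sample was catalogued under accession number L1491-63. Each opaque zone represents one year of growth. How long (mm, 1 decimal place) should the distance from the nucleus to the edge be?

True opaque zone count = 51 − 3 = 48.
48 years at 0.27 mm/year gives 0.27 × 48 = 13.0 mm.

13.0 mm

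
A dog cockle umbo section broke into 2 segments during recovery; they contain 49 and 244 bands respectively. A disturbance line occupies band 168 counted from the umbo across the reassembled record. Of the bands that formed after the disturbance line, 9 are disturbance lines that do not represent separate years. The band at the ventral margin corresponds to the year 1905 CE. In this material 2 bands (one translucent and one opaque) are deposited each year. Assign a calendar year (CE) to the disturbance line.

1847 CE

Total bands = 49 + 244 = 293.
Between band 168 and the ventral margin there are 293 − 168 = 125 bands.
Removing the 9 false bands leaves 125 − 9 = 116 true bands beyond the disturbance line.
116 bands at 2 per year is 116 / 2 = 58 years.
Counting back 58 years from 1905 CE places the disturbance line in 1905 − 58 = 1847 CE.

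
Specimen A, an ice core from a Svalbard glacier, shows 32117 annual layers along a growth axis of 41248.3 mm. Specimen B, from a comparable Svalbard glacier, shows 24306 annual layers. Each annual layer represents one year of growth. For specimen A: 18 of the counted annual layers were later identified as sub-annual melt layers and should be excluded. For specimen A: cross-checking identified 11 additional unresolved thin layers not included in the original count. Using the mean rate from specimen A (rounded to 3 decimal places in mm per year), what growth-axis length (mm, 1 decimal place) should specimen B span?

31233.2 mm

Specimen A: after corrections the count is 32117 − 18 + 11 = 32110 annual layers.
A: Mean rate = 41248.3 mm / 32110 years ≈ 1.285 mm per year.
Length of B = 1.285 × 24306 = 31233.2 mm.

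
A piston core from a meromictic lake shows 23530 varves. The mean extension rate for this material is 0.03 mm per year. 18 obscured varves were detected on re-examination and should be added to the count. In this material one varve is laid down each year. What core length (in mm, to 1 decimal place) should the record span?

706.4 mm

Correcting the raw count gives 23530 + 18 = 23548 true varves.
Predicted length = 0.03 mm/year × 23548 years = 706.4 mm.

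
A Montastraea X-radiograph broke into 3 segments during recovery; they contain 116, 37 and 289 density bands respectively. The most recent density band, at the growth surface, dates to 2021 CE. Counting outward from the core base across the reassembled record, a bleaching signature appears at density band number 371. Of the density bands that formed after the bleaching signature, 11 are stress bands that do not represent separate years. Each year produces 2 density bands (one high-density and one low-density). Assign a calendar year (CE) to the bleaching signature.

Total density bands = 116 + 37 + 289 = 442.
The bleaching signature sits at density band 371 from the core base, so 442 − 371 = 71 density bands formed after it.
71 − 11 false = 60 true density bands after the bleaching signature.
With 2 density bands per year, 60 / 2 = 30 years.
Counting back 30 years from 2021 CE places the bleaching signature in 2021 − 30 = 1991 CE.

1991 CE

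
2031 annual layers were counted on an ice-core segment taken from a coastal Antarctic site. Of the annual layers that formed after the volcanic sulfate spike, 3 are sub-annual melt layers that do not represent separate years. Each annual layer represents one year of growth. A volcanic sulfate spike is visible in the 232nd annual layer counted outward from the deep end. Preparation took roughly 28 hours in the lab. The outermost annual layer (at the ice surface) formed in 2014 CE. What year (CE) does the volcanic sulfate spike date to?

Between annual layer 232 and the ice surface there are 2031 − 232 = 1799 annual layers.
Excluding 3 false annual layers: 1799 − 3 = 1796.
The annual layer at the ice surface is 2014 CE, so the volcanic sulfate spike dates to 2014 − 1796 = 218 CE.

218 CE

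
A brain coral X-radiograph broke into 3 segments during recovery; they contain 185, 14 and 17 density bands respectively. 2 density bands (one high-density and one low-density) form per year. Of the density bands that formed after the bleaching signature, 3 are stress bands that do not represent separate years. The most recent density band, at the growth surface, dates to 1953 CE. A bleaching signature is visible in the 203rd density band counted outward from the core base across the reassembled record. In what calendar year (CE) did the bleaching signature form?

1948 CE

Total density bands = 185 + 14 + 17 = 216.
216 − 203 = 13 density bands lie beyond the bleaching signature toward the growth surface.
13 − 3 false = 10 true density bands after the bleaching signature.
With 2 density bands per year, 10 / 2 = 5 years.
Counting back 5 years from 1953 CE places the bleaching signature in 1953 − 5 = 1948 CE.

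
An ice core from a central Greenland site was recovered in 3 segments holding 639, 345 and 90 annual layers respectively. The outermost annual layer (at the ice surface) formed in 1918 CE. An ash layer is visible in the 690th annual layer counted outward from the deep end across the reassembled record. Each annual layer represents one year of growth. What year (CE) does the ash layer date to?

1534 CE

Total annual layers = 639 + 345 + 90 = 1074.
1074 − 690 = 384 annual layers lie beyond the ash layer toward the ice surface.
1918 − 384 = 1534 CE.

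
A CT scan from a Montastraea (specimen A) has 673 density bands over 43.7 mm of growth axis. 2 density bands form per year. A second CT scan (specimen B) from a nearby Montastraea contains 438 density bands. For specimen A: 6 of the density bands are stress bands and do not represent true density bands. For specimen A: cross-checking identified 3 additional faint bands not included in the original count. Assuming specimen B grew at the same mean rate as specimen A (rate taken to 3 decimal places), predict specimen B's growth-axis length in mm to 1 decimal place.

28.5 mm

Specimen A: correcting the raw count gives 673 − 6 + 3 = 670 true density bands.
Specimen A: with 2 density bands per year, 670 / 2 = 335 years.
A: Extension rate ≈ 43.7 / 335 = 0.130 mm/year.
Specimen B: dividing by 2 density bands per year: 438 / 2 = 219 years. B's length ≈ 0.130 × 219 = 28.5 mm.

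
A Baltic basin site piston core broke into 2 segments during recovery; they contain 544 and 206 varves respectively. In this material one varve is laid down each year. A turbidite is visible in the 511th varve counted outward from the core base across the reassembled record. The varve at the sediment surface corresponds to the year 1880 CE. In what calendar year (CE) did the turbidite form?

Total varves = 544 + 206 = 750.
Between varve 511 and the sediment surface there are 750 − 511 = 239 varves.
Counting back 239 years from 1880 CE places the turbidite in 1880 − 239 = 1641 CE.

1641 CE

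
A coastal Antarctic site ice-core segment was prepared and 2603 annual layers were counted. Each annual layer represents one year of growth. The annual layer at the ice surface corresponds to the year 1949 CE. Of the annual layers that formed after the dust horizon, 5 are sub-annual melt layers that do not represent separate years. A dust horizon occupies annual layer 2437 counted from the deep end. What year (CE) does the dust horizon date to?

1788 CE

Between annual layer 2437 and the ice surface there are 2603 − 2437 = 166 annual layers.
166 − 5 false = 161 true annual layers after the dust horizon.
The annual layer at the ice surface is 1949 CE, so the dust horizon dates to 1949 − 161 = 1788 CE.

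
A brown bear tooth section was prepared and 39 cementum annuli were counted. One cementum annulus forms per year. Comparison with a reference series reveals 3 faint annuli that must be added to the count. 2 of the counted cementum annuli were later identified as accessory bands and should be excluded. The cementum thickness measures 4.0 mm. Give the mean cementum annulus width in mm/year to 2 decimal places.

After corrections the count is 39 − 2 + 3 = 40 cementum annuli.
Extension rate ≈ 4.0 / 40 = 0.10 mm/year.

0.10 mm/year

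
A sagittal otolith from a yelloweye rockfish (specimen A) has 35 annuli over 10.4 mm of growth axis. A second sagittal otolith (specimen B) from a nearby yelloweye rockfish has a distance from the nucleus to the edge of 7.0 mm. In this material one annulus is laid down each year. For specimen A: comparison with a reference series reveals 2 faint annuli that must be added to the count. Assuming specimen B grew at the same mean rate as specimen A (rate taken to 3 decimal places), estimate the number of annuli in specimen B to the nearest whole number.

25 annuli

Specimen A: after corrections the count is 35 + 2 = 37 annuli.
A: Extension rate ≈ 10.4 / 37 = 0.281 mm per year.
Specimen B: 7.0 mm / 0.281 mm per year = 24.91 years ≈ 25 annuli.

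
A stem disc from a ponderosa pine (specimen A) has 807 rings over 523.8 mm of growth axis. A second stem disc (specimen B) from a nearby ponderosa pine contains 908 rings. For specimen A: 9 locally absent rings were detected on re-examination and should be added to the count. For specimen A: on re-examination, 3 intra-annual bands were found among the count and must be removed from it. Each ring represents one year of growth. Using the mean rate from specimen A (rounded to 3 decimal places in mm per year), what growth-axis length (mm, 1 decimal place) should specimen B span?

584.8 mm

Specimen A: correcting the raw count gives 807 − 3 + 9 = 813 true rings.
A: Mean rate = 523.8 mm / 813 years ≈ 0.644 mm/year.
B's length ≈ 0.644 × 908 = 584.8 mm.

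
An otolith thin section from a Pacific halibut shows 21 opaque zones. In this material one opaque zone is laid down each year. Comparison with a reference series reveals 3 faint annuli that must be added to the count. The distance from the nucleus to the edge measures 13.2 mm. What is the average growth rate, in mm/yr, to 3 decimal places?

0.550 mm/yr

Adjusted count: 21 + 3 = 24 opaque zones.
13.2 mm over 24 years gives 13.2 / 24 ≈ 0.550 mm/yr.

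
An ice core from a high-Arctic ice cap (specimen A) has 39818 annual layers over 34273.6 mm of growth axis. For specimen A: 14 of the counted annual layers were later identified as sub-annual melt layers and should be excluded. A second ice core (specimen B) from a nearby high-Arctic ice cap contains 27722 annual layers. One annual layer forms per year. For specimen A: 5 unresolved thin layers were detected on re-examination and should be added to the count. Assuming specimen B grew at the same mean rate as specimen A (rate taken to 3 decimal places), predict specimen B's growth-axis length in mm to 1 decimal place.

Specimen A: adjusted count: 39818 − 14 + 5 = 39809 annual layers.
A: 34273.6 mm over 39809 years gives 34273.6 / 39809 ≈ 0.861 mm/year.
For B, 0.861 mm/year × 27722 years = 23868.6 mm.

23868.6 mm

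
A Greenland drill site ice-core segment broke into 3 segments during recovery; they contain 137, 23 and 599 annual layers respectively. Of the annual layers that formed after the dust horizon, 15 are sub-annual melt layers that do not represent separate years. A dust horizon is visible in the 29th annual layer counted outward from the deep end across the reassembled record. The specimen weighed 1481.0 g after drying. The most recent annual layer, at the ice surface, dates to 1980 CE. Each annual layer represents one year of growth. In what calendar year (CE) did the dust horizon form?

1265 CE

Total annual layers = 137 + 23 + 599 = 759.
The dust horizon sits at annual layer 29 from the deep end, so 759 − 29 = 730 annual layers formed after it.
Removing the 15 false annual layers leaves 730 − 15 = 715 true annual layers beyond the dust horizon.
1980 − 715 = 1265 CE.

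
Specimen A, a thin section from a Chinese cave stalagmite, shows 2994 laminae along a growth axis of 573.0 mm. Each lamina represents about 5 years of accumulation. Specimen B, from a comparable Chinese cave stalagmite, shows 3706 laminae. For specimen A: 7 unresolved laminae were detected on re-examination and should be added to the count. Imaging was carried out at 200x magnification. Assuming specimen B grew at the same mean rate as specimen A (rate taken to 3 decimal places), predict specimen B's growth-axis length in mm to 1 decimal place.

704.1 mm

Specimen A: correcting the raw count gives 2994 + 7 = 3001 true laminae.
Specimen A: multiplying by 5 years per lamina: 3001 × 5 = 15005 years.
A: 573.0 mm over 15005 years gives 573.0 / 15005 ≈ 0.038 mm/yr.
Specimen B: multiplying by 5 years per lamina: 3706 × 5 = 18530 years. B's length ≈ 0.038 × 18530 = 704.1 mm.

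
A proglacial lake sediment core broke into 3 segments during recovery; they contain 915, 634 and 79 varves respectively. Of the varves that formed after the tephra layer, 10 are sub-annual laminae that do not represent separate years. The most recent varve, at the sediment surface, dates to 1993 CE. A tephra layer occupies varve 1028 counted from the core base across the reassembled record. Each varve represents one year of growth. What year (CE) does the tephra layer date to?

Total varves = 915 + 634 + 79 = 1628.
Between varve 1028 and the sediment surface there are 1628 − 1028 = 600 varves.
600 − 10 false = 590 true varves after the tephra layer.
The varve at the sediment surface is 1993 CE, so the tephra layer dates to 1993 − 590 = 1403 CE.

1403 CE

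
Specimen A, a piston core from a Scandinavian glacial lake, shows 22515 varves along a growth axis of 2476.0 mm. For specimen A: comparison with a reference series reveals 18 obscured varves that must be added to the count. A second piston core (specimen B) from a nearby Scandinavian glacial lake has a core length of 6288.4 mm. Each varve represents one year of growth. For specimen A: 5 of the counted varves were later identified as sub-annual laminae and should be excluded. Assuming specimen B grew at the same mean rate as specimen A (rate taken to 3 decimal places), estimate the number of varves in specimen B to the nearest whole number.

Specimen A: adjusted count: 22515 − 5 + 18 = 22528 varves.
A: Mean rate = 2476.0 mm / 22528 years ≈ 0.110 mm/year.
Specimen B: 6288.4 mm / 0.110 mm per year = 57167.27 years ≈ 57167 varves.

57167 varves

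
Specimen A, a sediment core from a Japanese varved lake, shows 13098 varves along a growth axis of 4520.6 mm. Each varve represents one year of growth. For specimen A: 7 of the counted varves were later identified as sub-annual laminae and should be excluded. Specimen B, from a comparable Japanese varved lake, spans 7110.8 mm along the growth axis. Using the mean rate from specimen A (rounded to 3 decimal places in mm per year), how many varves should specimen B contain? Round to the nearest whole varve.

20611 varves

Specimen A: correcting the raw count gives 13098 − 7 = 13091 true varves.
A: 4520.6 mm over 13091 years gives 4520.6 / 13091 ≈ 0.345 mm/year.
Specimen B: 7110.8 mm / 0.345 mm per year = 20611.01 years ≈ 20611 varves.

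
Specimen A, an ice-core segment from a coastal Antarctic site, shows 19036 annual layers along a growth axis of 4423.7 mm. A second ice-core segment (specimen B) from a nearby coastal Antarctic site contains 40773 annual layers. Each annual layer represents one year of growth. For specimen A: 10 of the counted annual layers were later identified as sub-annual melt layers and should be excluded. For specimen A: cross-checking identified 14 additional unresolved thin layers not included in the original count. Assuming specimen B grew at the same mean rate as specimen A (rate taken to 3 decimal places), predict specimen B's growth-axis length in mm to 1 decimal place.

9459.3 mm

Specimen A: true annual layer count = 19036 − 10 + 14 = 19040.
A: Mean rate = 4423.7 mm / 19040 years ≈ 0.232 mm/year.
Length of B = 0.232 × 40773 = 9459.3 mm.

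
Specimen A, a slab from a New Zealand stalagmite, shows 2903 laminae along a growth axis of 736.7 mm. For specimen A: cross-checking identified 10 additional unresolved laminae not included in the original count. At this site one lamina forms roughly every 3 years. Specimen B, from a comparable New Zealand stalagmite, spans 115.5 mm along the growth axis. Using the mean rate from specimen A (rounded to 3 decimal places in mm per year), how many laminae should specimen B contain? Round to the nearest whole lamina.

458 laminae

Specimen A: correcting the raw count gives 2903 + 10 = 2913 true laminae.
Specimen A: multiplying by 3 years per lamina: 2913 × 3 = 8739 years.
A: Mean rate = 736.7 mm / 8739 years ≈ 0.084 mm/year.
B spans 115.5 / 0.084 = 1375.00 years; at 3 years per lamina that is 1375.00 / 3 ≈ 458 laminae.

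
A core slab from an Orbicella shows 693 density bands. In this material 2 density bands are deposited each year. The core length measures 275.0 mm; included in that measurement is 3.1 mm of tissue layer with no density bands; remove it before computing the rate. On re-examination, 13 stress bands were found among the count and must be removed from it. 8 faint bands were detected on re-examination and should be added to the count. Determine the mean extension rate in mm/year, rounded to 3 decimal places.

0.790 mm/year

True density band count = 693 − 13 + 8 = 688.
With 2 density bands per year, 688 / 2 = 344 years.
The growth record spans 275.0 − 3.1 = 271.9 mm.
271.9 mm over 344 years gives 271.9 / 344 ≈ 0.790 mm/year.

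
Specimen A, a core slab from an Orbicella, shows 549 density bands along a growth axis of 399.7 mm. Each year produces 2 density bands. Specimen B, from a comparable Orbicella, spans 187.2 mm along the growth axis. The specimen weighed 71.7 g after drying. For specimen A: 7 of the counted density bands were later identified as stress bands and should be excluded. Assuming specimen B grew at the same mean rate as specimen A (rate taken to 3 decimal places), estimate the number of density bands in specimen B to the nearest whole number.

Specimen A: true density band count = 549 − 7 = 542.
Specimen A: 542 density bands at 2 per year is 542 / 2 = 271 years.
A: 399.7 mm over 271 years gives 399.7 / 271 ≈ 1.475 mm per year.
For B, 187.2 / 1.475 = 126.92 years; at 2 density bands per year that is 126.92 × 2 ≈ 254 density bands.

254 density bands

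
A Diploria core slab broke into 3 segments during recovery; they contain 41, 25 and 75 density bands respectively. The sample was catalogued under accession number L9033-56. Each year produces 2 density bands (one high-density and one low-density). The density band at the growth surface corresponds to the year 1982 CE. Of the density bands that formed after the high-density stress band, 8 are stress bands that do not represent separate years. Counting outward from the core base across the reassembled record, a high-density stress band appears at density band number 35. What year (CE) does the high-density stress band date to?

Total density bands = 41 + 25 + 75 = 141.
141 − 35 = 106 density bands lie beyond the high-density stress band toward the growth surface.
Excluding 8 false density bands: 106 − 8 = 98.
98 density bands at 2 per year is 98 / 2 = 49 years.
Counting back 49 years from 1982 CE places the high-density stress band in 1982 − 49 = 1933 CE.

1933 CE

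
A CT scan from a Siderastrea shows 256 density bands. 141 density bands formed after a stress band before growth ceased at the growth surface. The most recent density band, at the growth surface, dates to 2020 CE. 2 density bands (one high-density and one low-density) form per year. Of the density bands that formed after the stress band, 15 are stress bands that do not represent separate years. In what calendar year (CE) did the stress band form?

1957 CE

There are 141 density bands younger than the stress band.
Excluding 15 false density bands: 141 − 15 = 126.
With 2 density bands per year, 126 / 2 = 63 years.
The density band at the growth surface is 2020 CE, so the stress band dates to 2020 − 63 = 1957 CE.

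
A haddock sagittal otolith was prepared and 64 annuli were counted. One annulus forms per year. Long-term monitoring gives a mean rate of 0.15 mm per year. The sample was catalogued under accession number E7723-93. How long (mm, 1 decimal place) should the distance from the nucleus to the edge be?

9.6 mm

64 years of growth are recorded.
Predicted length = 0.15 mm/year × 64 years = 9.6 mm.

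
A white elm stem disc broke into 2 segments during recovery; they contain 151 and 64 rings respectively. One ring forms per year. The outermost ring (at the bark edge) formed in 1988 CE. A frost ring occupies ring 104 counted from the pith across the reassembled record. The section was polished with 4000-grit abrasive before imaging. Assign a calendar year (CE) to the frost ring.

Total rings = 151 + 64 = 215.
Between ring 104 and the bark edge there are 215 − 104 = 111 rings.
1988 − 111 = 1877 CE.

1877 CE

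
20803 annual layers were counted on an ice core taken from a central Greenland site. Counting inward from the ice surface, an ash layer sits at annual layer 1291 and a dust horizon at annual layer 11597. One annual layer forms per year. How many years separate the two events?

10306 years

The two markers are separated by 11597 − 1291 = 10306 annual layers.
That is 10306 years at one annual layer per year.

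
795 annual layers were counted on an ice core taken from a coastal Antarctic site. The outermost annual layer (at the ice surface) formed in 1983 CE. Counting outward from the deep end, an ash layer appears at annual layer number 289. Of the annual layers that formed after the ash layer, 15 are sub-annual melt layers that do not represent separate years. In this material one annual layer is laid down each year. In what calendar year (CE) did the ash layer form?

1492 CE

The ash layer sits at annual layer 289 from the deep end, so 795 − 289 = 506 annual layers formed after it.
Excluding 15 false annual layers: 506 − 15 = 491.
Counting back 491 years from 1983 CE places the ash layer in 1983 − 491 = 1492 CE.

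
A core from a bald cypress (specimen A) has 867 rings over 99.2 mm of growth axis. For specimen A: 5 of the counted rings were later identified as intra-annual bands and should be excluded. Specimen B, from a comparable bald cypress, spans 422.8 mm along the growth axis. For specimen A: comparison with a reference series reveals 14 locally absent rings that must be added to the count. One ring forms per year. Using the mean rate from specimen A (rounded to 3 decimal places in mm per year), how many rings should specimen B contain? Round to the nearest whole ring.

3742 rings

Specimen A: correcting the raw count gives 867 − 5 + 14 = 876 true rings.
A: Mean rate = 99.2 mm / 876 years ≈ 0.113 mm per year.
B spans 422.8 / 0.113 = 3741.59 years ≈ 3742 rings.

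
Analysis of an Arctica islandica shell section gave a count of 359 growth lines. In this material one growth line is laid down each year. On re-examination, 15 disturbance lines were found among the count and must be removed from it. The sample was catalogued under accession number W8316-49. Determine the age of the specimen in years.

344 yr

Adjusted count: 359 − 15 = 344 growth lines.
At one growth line per year, that is 344 years.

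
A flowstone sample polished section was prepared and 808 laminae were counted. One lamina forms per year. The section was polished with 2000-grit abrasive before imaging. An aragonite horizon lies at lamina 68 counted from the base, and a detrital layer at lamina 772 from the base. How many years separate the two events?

704 years

Separation: 772 − 68 = 704 laminae.
That is 704 years at one lamina per year.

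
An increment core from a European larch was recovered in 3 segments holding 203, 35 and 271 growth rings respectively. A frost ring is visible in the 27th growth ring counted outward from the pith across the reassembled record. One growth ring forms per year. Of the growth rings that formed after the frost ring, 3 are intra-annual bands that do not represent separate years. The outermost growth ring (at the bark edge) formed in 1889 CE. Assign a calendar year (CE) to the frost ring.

Total growth rings = 203 + 35 + 271 = 509.
509 − 27 = 482 growth rings lie beyond the frost ring toward the bark edge.
Excluding 3 false growth rings: 482 − 3 = 479.
The growth ring at the bark edge is 1889 CE, so the frost ring dates to 1889 − 479 = 1410 CE.

1410 CE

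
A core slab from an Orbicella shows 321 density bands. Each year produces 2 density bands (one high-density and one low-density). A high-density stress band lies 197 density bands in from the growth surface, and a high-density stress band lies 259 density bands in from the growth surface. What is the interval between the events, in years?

259 − 197 = 62 density bands lie between the two events.
62 density bands at 2 per year is 62 / 2 = 31 years.

31 yr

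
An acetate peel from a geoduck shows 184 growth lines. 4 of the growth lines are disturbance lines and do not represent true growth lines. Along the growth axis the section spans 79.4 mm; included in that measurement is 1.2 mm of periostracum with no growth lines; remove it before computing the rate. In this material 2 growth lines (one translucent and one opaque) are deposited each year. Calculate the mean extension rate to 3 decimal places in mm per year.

0.869 mm per year

After corrections the count is 184 − 4 = 180 growth lines.
With 2 growth lines per year, 180 / 2 = 90 years.
The growth record spans 79.4 − 1.2 = 78.2 mm.
Extension rate ≈ 78.2 / 90 = 0.869 mm per year.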